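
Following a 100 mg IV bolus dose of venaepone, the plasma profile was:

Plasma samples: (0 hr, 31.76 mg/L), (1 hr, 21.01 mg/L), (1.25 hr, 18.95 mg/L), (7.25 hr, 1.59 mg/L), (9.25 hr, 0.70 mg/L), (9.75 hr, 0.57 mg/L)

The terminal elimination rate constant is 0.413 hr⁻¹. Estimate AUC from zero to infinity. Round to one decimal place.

AUC = 97.0 mg/L·hr

Trapezoidal AUC_0→9.75:
  [0→1]: (31.76+21.01)/2 × 1 = 26.385
  [1→1.25]: (21.01+18.95)/2 × 0.25 = 4.995
  [1.25→7.25]: (18.95+1.59)/2 × 6 = 61.62
  [7.25→9.25]: (1.59+0.70)/2 × 2 = 2.29
  [9.25→9.75]: (0.70+0.57)/2 × 0.5 = 0.3175
  Sum = 95.6075 mg/L·hr
Extrapolated tail: C_last / k_e = 0.57 / 0.413 = 1.380
AUC_0→∞ = 95.6075 + 1.380 = 96.9875 mg/L·hr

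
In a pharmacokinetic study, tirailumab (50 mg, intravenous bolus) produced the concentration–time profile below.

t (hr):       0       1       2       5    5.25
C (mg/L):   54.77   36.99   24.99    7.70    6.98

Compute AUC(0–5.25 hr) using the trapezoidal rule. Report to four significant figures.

AUC = 127.7 mg/L·hr

Trapezoidal AUC_0→5.25:
  [0→1]: (54.77+36.99)/2 × 1 = 45.88
  [1→2]: (36.99+24.99)/2 × 1 = 30.99
  [2→5]: (24.99+7.70)/2 × 3 = 49.035
  [5→5.25]: (7.70+6.98)/2 × 0.25 = 1.835
  Sum = 127.74 mg/L·hr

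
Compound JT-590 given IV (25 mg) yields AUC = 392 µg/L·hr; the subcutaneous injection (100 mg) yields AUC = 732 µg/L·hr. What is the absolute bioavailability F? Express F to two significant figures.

F = 0.47

F = (AUC_ev / D_ev) / (AUC_iv / D_iv)
  = (732/100) / (392/25)
  = 7.32 / 15.68 = 0.4668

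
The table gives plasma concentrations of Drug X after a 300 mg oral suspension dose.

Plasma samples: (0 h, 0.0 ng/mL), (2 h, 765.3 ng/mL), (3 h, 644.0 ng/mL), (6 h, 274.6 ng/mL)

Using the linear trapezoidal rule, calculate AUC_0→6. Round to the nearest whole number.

AUC = 2848 ng/mL·h

Trapezoidal AUC_0→6:
  [0→2]: (0.0+765.3)/2 × 2 = 765.3
  [2→3]: (765.3+644.0)/2 × 1 = 704.65
  [3→6]: (644.0+274.6)/2 × 3 = 1377.9
  Sum = 2847.85 ng/mL·h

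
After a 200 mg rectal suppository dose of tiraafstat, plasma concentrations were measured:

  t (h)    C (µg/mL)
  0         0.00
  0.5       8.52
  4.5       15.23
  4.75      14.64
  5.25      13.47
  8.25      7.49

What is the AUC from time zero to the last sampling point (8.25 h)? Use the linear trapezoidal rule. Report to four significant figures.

AUC = 91.83 µg/mL·h

Trapezoidal AUC_0→8.25:
  [0→0.5]: (0.00+8.52)/2 × 0.5 = 2.13
  [0.5→4.5]: (8.52+15.23)/2 × 4 = 47.5
  [4.5→4.75]: (15.23+14.64)/2 × 0.25 = 3.73375
  [4.75→5.25]: (14.64+13.47)/2 × 0.5 = 7.0275
  [5.25→8.25]: (13.47+7.49)/2 × 3 = 31.44
  Sum = 91.83125 µg/mL·h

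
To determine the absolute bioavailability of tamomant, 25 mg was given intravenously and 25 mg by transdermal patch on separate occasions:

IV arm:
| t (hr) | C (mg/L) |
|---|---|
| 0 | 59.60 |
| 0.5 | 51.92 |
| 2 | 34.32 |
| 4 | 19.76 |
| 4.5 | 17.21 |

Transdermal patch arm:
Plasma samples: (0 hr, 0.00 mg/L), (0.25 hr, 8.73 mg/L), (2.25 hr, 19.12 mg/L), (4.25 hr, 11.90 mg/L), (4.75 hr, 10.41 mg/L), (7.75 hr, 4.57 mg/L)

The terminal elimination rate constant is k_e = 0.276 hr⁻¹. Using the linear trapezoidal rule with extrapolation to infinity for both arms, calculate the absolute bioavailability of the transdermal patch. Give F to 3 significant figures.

F = 0.479

Trapezoidal AUC_0→4.5 (IV):
  [0→0.5]: (59.60+51.92)/2 × 0.5 = 27.88
  [0.5→2]: (51.92+34.32)/2 × 1.5 = 64.68
  [2→4]: (34.32+19.76)/2 × 2 = 54.08
  [4→4.5]: (19.76+17.21)/2 × 0.5 = 9.2425
  Sum = 155.8825 mg/L·hr
IV tail: 17.21/0.276 = 62.355; AUC_iv,0→∞ = 155.8825 + 62.355 = 218.2375 mg/L·hr
Trapezoidal AUC_0→7.75 (transdermal patch):
  [0→0.25]: (0.00+8.73)/2 × 0.25 = 1.09125
  [0.25→2.25]: (8.73+19.12)/2 × 2 = 27.85
  [2.25→4.25]: (19.12+11.90)/2 × 2 = 31.02
  [4.25→4.75]: (11.90+10.41)/2 × 0.5 = 5.5775
  [4.75→7.75]: (10.41+4.57)/2 × 3 = 22.47
  Sum = 88.00875 mg/L·hr
transdermal patch tail: 4.57/0.276 = 16.558; AUC_ev,0→∞ = 88.00875 + 16.558 = 104.56675 mg/L·hr
F = (AUC_ev/D_ev)/(AUC_iv/D_iv) = (104.56675/25)/(218.2375/25) = 4.18267/8.7295 = 0.4791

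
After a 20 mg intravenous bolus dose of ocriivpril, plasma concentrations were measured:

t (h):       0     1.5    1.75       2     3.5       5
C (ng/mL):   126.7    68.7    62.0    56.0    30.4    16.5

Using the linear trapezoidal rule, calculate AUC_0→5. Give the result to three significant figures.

AUC = 278 ng/mL·h

Trapezoidal AUC_0→5:
  [0→1.5]: (126.7+68.7)/2 × 1.5 = 146.55
  [1.5→1.75]: (68.7+62.0)/2 × 0.25 = 16.3375
  [1.75→2]: (62.0+56.0)/2 × 0.25 = 14.75
  [2→3.5]: (56.0+30.4)/2 × 1.5 = 64.8
  [3.5→5]: (30.4+16.5)/2 × 1.5 = 35.175
  Sum = 277.6125 ng/mL·h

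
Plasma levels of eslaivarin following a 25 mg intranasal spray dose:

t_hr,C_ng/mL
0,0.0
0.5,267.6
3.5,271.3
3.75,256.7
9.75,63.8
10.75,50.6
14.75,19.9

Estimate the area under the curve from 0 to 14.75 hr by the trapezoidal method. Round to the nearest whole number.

AUC = 2101 ng/mL·hr

Trapezoidal AUC_0→14.75:
  [0→0.5]: (0.0+267.6)/2 × 0.5 = 66.9
  [0.5→3.5]: (267.6+271.3)/2 × 3 = 808.35
  [3.5→3.75]: (271.3+256.7)/2 × 0.25 = 66.0
  [3.75→9.75]: (256.7+63.8)/2 × 6 = 961.5
  [9.75→10.75]: (63.8+50.6)/2 × 1 = 57.2
  [10.75→14.75]: (50.6+19.9)/2 × 4 = 141.0
  Sum = 2100.95 ng/mL·hr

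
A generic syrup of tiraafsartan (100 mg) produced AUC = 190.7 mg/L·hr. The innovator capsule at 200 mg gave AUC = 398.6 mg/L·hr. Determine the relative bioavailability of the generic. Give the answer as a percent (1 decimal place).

F_rel = 95.7%

F_rel = (AUC_test/D_test) / (AUC_ref/D_ref)
      = (190.7/100) / (398.6/200)
      = 1.907 / 1.993 = 0.9568 = 95.68%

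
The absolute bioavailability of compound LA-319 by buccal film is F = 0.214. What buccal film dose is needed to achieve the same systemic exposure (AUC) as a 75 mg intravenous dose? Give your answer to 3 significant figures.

D_buccal = 350 mg

For equal systemic exposure: F × D_ev = D_iv
D_ev = D_iv / F = 75 / 0.214 = 350.467 mg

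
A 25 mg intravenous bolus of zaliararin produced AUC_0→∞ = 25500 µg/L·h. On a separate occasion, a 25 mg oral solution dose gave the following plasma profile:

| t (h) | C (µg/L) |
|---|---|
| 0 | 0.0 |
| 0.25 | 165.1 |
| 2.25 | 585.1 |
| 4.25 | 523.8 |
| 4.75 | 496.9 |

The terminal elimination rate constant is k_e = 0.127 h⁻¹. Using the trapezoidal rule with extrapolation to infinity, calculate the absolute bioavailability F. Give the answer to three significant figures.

F = 0.237

Trapezoidal AUC_0→4.75 (oral solution):
  [0→0.25]: (0.0+165.1)/2 × 0.25 = 20.6375
  [0.25→2.25]: (165.1+585.1)/2 × 2 = 750.2
  [2.25→4.25]: (585.1+523.8)/2 × 2 = 1108.9
  [4.25→4.75]: (523.8+496.9)/2 × 0.5 = 255.175
  Sum = 2134.9125 µg/L·h
Tail: C_last/k_e = 496.9/0.127 = 3912.598
AUC_0→∞ (oral solution) = 2134.9125 + 3912.598 = 6047.5105 µg/L·h
F = (AUC_ev/D_ev)/(AUC_iv/D_iv) = (6047.5105/25)/(25500/25) = 241.90042/1020 = 0.2372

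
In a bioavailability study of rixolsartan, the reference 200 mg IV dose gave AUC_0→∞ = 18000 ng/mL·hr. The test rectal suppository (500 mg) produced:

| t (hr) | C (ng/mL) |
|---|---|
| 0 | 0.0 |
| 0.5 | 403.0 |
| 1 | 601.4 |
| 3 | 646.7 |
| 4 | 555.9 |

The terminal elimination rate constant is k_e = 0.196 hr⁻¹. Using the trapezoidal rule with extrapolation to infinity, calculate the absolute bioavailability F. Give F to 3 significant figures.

Trapezoidal AUC_0→4 (rectal suppository):
  [0→0.5]: (0.0+403.0)/2 × 0.5 = 100.75
  [0.5→1]: (403.0+601.4)/2 × 0.5 = 251.1
  [1→3]: (601.4+646.7)/2 × 2 = 1248.1
  [3→4]: (646.7+555.9)/2 × 1 = 601.3
  Sum = 2201.25 ng/mL·hr
Tail: C_last/k_e = 555.9/0.196 = 2836.224
AUC_0→∞ (rectal suppository) = 2201.25 + 2836.224 = 5037.474 ng/mL·hr
F = (AUC_ev/D_ev)/(AUC_iv/D_iv) = (5037.474/500)/(18000/200) = 10.074948/90 = 0.1119

F = 0.112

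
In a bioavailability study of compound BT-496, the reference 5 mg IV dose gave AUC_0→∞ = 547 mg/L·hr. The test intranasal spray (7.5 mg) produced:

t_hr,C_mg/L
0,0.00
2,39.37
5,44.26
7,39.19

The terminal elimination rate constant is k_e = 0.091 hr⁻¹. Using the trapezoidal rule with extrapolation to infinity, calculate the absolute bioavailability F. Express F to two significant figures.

Trapezoidal AUC_0→7 (intranasal spray):
  [0→2]: (0.00+39.37)/2 × 2 = 39.37
  [2→5]: (39.37+44.26)/2 × 3 = 125.445
  [5→7]: (44.26+39.19)/2 × 2 = 83.45
  Sum = 248.265 mg/L·hr
Tail: C_last/k_e = 39.19/0.091 = 430.659
AUC_0→∞ (intranasal spray) = 248.265 + 430.659 = 678.924 mg/L·hr
F = (AUC_ev/D_ev)/(AUC_iv/D_iv) = (678.924/7.5)/(547/5) = 90.5232/109.4 = 0.8275

F = 0.83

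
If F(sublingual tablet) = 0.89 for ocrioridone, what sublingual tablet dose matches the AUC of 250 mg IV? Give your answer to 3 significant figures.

For equal systemic exposure: F × D_ev = D_iv
D_ev = D_iv / F = 250 / 0.89 = 280.899 mg

D_sublingual = 281 mg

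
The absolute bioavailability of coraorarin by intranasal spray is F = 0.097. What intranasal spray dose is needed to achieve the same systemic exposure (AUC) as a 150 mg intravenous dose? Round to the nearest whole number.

For equal systemic exposure: F × D_ev = D_iv
D_ev = D_iv / F = 150 / 0.097 = 1546.39 mg

D_intranasal = 1546 mg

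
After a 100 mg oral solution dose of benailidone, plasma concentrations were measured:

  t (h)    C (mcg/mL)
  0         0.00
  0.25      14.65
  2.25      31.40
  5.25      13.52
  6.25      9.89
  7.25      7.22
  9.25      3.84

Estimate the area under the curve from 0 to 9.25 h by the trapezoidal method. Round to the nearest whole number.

Trapezoidal AUC_0→9.25:
  [0→0.25]: (0.00+14.65)/2 × 0.25 = 1.83125
  [0.25→2.25]: (14.65+31.40)/2 × 2 = 46.05
  [2.25→5.25]: (31.40+13.52)/2 × 3 = 67.38
  [5.25→6.25]: (13.52+9.89)/2 × 1 = 11.705
  [6.25→7.25]: (9.89+7.22)/2 × 1 = 8.555
  [7.25→9.25]: (7.22+3.84)/2 × 2 = 11.06
  Sum = 146.58125 mcg/mL·h

AUC = 147 mcg/mL·h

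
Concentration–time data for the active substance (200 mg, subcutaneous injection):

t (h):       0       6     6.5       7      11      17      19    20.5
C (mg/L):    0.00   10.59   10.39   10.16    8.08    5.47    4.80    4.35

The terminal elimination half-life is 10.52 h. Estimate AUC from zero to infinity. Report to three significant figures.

Trapezoidal AUC_0→20.5:
  [0→6]: (0.00+10.59)/2 × 6 = 31.77
  [6→6.5]: (10.59+10.39)/2 × 0.5 = 5.245
  [6.5→7]: (10.39+10.16)/2 × 0.5 = 5.1375
  [7→11]: (10.16+8.08)/2 × 4 = 36.48
  [11→17]: (8.08+5.47)/2 × 6 = 40.65
  [17→19]: (5.47+4.80)/2 × 2 = 10.27
  [19→20.5]: (4.80+4.35)/2 × 1.5 = 6.8625
  Sum = 136.415 mg/L·h
k_e = ln2 / t½ = 0.693147 / 10.52 = 0.0659 h^-1
Extrapolated tail: C_last / k_e = 4.35 / 0.0659 = 66.009
AUC_0→∞ = 136.415 + 66.009 = 202.424 mg/L·h

AUC = 202 mg/L·h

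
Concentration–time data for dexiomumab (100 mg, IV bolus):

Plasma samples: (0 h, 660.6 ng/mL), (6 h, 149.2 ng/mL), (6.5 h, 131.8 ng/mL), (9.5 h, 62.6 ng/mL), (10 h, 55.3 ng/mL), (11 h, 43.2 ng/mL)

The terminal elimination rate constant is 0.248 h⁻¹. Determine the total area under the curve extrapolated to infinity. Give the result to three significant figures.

Trapezoidal AUC_0→11:
  [0→6]: (660.6+149.2)/2 × 6 = 2429.4
  [6→6.5]: (149.2+131.8)/2 × 0.5 = 70.25
  [6.5→9.5]: (131.8+62.6)/2 × 3 = 291.6
  [9.5→10]: (62.6+55.3)/2 × 0.5 = 29.475
  [10→11]: (55.3+43.2)/2 × 1 = 49.25
  Sum = 2869.975 ng/mL·h
Extrapolated tail: C_last / k_e = 43.2 / 0.248 = 174.194
AUC_0→∞ = 2869.975 + 174.194 = 3044.169 ng/mL·h

AUC = 3040 ng/mL·h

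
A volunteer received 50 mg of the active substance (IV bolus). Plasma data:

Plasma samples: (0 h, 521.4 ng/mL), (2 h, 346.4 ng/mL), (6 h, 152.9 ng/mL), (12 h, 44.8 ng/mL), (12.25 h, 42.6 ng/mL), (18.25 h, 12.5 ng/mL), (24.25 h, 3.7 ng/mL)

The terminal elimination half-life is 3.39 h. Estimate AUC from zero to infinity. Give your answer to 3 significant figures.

AUC = 2700 ng/mL·h

Trapezoidal AUC_0→24.25:
  [0→2]: (521.4+346.4)/2 × 2 = 867.8
  [2→6]: (346.4+152.9)/2 × 4 = 998.6
  [6→12]: (152.9+44.8)/2 × 6 = 593.1
  [12→12.25]: (44.8+42.6)/2 × 0.25 = 10.925
  [12.25→18.25]: (42.6+12.5)/2 × 6 = 165.3
  [18.25→24.25]: (12.5+3.7)/2 × 6 = 48.6
  Sum = 2684.325 ng/mL·h
k_e = ln2 / t½ = 0.693147 / 3.39 = 0.2045 h^-1
Extrapolated tail: C_last / k_e = 3.7 / 0.2045 = 18.093
AUC_0→∞ = 2684.325 + 18.093 = 2702.418 ng/mL·h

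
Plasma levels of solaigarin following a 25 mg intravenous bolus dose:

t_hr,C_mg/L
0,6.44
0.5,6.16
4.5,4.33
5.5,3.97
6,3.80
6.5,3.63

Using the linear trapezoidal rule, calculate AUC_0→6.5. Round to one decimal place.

AUC = 32.1 mg/L·hr

Trapezoidal AUC_0→6.5:
  [0→0.5]: (6.44+6.16)/2 × 0.5 = 3.15
  [0.5→4.5]: (6.16+4.33)/2 × 4 = 20.98
  [4.5→5.5]: (4.33+3.97)/2 × 1 = 4.15
  [5.5→6]: (3.97+3.80)/2 × 0.5 = 1.9425
  [6→6.5]: (3.80+3.63)/2 × 0.5 = 1.8575
  Sum = 32.08 mg/L·hr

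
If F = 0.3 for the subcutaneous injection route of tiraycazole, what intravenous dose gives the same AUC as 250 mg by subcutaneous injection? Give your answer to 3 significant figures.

Systemic exposure from an extravascular dose = F × D_ev, so the equivalent IV dose is F × D_ev.
D_iv = F × D_ev = 0.3 × 250 = 75 mg

D_iv = 75.0 mg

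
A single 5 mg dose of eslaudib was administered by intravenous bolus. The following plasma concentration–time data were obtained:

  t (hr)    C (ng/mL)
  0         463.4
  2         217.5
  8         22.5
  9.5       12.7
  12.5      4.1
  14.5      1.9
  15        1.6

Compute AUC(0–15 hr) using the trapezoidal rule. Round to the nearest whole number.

AUC = 1459 ng/mL·hr

Trapezoidal AUC_0→15:
  [0→2]: (463.4+217.5)/2 × 2 = 680.9
  [2→8]: (217.5+22.5)/2 × 6 = 720.0
  [8→9.5]: (22.5+12.7)/2 × 1.5 = 26.4
  [9.5→12.5]: (12.7+4.1)/2 × 3 = 25.2
  [12.5→14.5]: (4.1+1.9)/2 × 2 = 6.0
  [14.5→15]: (1.9+1.6)/2 × 0.5 = 0.875
  Sum = 1459.375 ng/mL·hr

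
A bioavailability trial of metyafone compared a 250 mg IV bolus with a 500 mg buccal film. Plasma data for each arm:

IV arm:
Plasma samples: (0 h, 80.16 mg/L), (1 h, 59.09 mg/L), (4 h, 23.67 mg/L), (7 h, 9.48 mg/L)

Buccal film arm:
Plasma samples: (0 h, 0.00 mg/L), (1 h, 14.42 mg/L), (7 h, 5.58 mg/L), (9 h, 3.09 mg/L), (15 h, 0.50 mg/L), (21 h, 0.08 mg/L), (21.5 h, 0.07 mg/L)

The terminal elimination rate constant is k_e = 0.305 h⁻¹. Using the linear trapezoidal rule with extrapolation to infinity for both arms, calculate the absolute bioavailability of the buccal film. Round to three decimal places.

F = 0.161

Trapezoidal AUC_0→7 (IV):
  [0→1]: (80.16+59.09)/2 × 1 = 69.625
  [1→4]: (59.09+23.67)/2 × 3 = 124.14
  [4→7]: (23.67+9.48)/2 × 3 = 49.725
  Sum = 243.49 mg/L·h
IV tail: 9.48/0.305 = 31.082; AUC_iv,0→∞ = 243.49 + 31.082 = 274.572 mg/L·h
Trapezoidal AUC_0→21.5 (buccal film):
  [0→1]: (0.00+14.42)/2 × 1 = 7.21
  [1→7]: (14.42+5.58)/2 × 6 = 60.0
  [7→9]: (5.58+3.09)/2 × 2 = 8.67
  [9→15]: (3.09+0.50)/2 × 6 = 10.77
  [15→21]: (0.50+0.08)/2 × 6 = 1.74
  [21→21.5]: (0.08+0.07)/2 × 0.5 = 0.0375
  Sum = 88.4275 mg/L·h
buccal film tail: 0.07/0.305 = 0.230; AUC_ev,0→∞ = 88.4275 + 0.230 = 88.6575 mg/L·h
F = (AUC_ev/D_ev)/(AUC_iv/D_iv) = (88.6575/500)/(274.572/250) = 0.177315/1.098288 = 0.1614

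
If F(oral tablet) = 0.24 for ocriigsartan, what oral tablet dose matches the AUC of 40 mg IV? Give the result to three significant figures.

D_oral = 167 mg

For equal systemic exposure: F × D_ev = D_iv
D_ev = D_iv / F = 40 / 0.24 = 166.667 mg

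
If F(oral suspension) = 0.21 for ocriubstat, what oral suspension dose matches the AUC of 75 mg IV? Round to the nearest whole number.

For equal systemic exposure: F × D_ev = D_iv
D_ev = D_iv / F = 75 / 0.21 = 357.143 mg

D_oral = 357 mg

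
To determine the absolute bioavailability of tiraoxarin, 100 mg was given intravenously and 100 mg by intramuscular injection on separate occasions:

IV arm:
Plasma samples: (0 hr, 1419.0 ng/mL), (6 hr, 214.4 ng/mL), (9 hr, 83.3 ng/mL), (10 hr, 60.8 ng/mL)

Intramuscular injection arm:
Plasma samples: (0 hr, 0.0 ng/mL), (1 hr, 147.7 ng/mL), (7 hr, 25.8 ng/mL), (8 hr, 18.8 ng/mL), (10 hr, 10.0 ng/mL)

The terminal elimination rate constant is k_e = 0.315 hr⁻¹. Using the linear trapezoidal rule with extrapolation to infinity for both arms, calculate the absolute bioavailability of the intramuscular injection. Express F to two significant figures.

Trapezoidal AUC_0→10 (IV):
  [0→6]: (1419.0+214.4)/2 × 6 = 4900.2
  [6→9]: (214.4+83.3)/2 × 3 = 446.55
  [9→10]: (83.3+60.8)/2 × 1 = 72.05
  Sum = 5418.8 ng/mL·hr
IV tail: 60.8/0.315 = 193.016; AUC_iv,0→∞ = 5418.8 + 193.016 = 5611.816 ng/mL·hr
Trapezoidal AUC_0→10 (intramuscular injection):
  [0→1]: (0.0+147.7)/2 × 1 = 73.85
  [1→7]: (147.7+25.8)/2 × 6 = 520.5
  [7→8]: (25.8+18.8)/2 × 1 = 22.3
  [8→10]: (18.8+10.0)/2 × 2 = 28.8
  Sum = 645.45 ng/mL·hr
intramuscular injection tail: 10.0/0.315 = 31.746; AUC_ev,0→∞ = 645.45 + 31.746 = 677.196 ng/mL·hr
F = (AUC_ev/D_ev)/(AUC_iv/D_iv) = (677.196/100)/(5611.816/100) = 6.77196/56.11816 = 0.1207

F = 0.12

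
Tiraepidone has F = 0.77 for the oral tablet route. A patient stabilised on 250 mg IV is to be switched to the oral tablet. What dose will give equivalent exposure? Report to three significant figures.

D_oral = 325 mg

For equal systemic exposure: F × D_ev = D_iv
D_ev = D_iv / F = 250 / 0.77 = 324.675 mg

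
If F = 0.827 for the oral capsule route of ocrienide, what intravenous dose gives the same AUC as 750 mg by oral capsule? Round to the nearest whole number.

Systemic exposure from an extravascular dose = F × D_ev, so the equivalent IV dose is F × D_ev.
D_iv = F × D_ev = 0.827 × 750 = 620.25 mg

D_iv = 620 mg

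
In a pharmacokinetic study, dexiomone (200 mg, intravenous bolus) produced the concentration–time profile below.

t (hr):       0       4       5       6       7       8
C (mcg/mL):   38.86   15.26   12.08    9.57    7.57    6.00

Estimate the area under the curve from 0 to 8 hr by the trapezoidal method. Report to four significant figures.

Trapezoidal AUC_0→8:
  [0→4]: (38.86+15.26)/2 × 4 = 108.24
  [4→5]: (15.26+12.08)/2 × 1 = 13.67
  [5→6]: (12.08+9.57)/2 × 1 = 10.825
  [6→7]: (9.57+7.57)/2 × 1 = 8.57
  [7→8]: (7.57+6.00)/2 × 1 = 6.785
  Sum = 148.09 mcg/mL·hr

AUC = 148.1 mcg/mL·hr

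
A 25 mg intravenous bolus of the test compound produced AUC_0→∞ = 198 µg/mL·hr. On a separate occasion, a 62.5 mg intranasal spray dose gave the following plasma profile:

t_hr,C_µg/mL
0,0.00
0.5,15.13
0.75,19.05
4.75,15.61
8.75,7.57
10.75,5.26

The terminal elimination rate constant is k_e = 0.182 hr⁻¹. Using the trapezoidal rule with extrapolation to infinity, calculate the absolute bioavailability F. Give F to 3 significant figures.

F = 0.334

Trapezoidal AUC_0→10.75 (intranasal spray):
  [0→0.5]: (0.00+15.13)/2 × 0.5 = 3.7825
  [0.5→0.75]: (15.13+19.05)/2 × 0.25 = 4.2725
  [0.75→4.75]: (19.05+15.61)/2 × 4 = 69.32
  [4.75→8.75]: (15.61+7.57)/2 × 4 = 46.36
  [8.75→10.75]: (7.57+5.26)/2 × 2 = 12.83
  Sum = 136.565 µg/mL·hr
Tail: C_last/k_e = 5.26/0.182 = 28.901
AUC_0→∞ (intranasal spray) = 136.565 + 28.901 = 165.466 µg/mL·hr
F = (AUC_ev/D_ev)/(AUC_iv/D_iv) = (165.466/62.5)/(198/25) = 2.647456/7.92 = 0.3343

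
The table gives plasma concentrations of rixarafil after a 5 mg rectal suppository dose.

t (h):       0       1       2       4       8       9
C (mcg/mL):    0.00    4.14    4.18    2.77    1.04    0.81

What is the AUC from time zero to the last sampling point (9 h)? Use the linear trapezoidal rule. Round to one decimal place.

Trapezoidal AUC_0→9:
  [0→1]: (0.00+4.14)/2 × 1 = 2.07
  [1→2]: (4.14+4.18)/2 × 1 = 4.16
  [2→4]: (4.18+2.77)/2 × 2 = 6.95
  [4→8]: (2.77+1.04)/2 × 4 = 7.62
  [8→9]: (1.04+0.81)/2 × 1 = 0.925
  Sum = 21.725 mcg/mL·h

AUC = 21.7 mcg/mL·h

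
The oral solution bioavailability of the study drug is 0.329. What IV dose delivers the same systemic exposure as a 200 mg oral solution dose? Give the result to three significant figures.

Systemic exposure from an extravascular dose = F × D_ev, so the equivalent IV dose is F × D_ev.
D_iv = F × D_ev = 0.329 × 200 = 65.8 mg

D_iv = 65.8 mg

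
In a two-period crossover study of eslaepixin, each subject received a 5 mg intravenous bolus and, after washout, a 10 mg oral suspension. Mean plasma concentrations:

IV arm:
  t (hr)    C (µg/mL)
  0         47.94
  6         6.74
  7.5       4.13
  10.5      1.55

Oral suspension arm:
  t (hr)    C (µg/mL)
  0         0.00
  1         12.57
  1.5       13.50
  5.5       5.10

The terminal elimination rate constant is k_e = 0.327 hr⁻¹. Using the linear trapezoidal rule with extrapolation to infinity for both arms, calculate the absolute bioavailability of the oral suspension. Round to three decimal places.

F = 0.177

Trapezoidal AUC_0→10.5 (IV):
  [0→6]: (47.94+6.74)/2 × 6 = 164.04
  [6→7.5]: (6.74+4.13)/2 × 1.5 = 8.1525
  [7.5→10.5]: (4.13+1.55)/2 × 3 = 8.52
  Sum = 180.7125 µg/mL·hr
IV tail: 1.55/0.327 = 4.740; AUC_iv,0→∞ = 180.7125 + 4.740 = 185.4525 µg/mL·hr
Trapezoidal AUC_0→5.5 (oral suspension):
  [0→1]: (0.00+12.57)/2 × 1 = 6.285
  [1→1.5]: (12.57+13.50)/2 × 0.5 = 6.5175
  [1.5→5.5]: (13.50+5.10)/2 × 4 = 37.2
  Sum = 50.0025 µg/mL·hr
oral suspension tail: 5.10/0.327 = 15.596; AUC_ev,0→∞ = 50.0025 + 15.596 = 65.5985 µg/mL·hr
F = (AUC_ev/D_ev)/(AUC_iv/D_iv) = (65.5985/10)/(185.4525/5) = 6.55985/37.0905 = 0.1769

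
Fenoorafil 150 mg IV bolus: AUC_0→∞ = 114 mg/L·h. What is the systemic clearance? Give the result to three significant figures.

CL = 1.32 L/h

CL = Dose_iv / AUC_0→∞
   = 150 / 114 = 1.31579 L/h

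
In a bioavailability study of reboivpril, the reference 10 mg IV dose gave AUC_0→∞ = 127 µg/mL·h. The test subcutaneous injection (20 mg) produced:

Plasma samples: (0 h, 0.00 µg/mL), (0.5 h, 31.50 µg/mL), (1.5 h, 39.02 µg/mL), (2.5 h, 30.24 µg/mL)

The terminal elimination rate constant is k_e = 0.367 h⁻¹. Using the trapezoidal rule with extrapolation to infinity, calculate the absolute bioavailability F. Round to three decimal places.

F = 0.631

Trapezoidal AUC_0→2.5 (subcutaneous injection):
  [0→0.5]: (0.00+31.50)/2 × 0.5 = 7.875
  [0.5→1.5]: (31.50+39.02)/2 × 1 = 35.26
  [1.5→2.5]: (39.02+30.24)/2 × 1 = 34.63
  Sum = 77.765 µg/mL·h
Tail: C_last/k_e = 30.24/0.367 = 82.398
AUC_0→∞ (subcutaneous injection) = 77.765 + 82.398 = 160.163 µg/mL·h
F = (AUC_ev/D_ev)/(AUC_iv/D_iv) = (160.163/20)/(127/10) = 8.00815/12.7 = 0.6306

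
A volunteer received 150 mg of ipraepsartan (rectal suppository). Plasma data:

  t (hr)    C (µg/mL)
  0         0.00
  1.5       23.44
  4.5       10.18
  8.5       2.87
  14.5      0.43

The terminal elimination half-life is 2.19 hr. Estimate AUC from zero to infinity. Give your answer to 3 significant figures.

Trapezoidal AUC_0→14.5:
  [0→1.5]: (0.00+23.44)/2 × 1.5 = 17.58
  [1.5→4.5]: (23.44+10.18)/2 × 3 = 50.43
  [4.5→8.5]: (10.18+2.87)/2 × 4 = 26.1
  [8.5→14.5]: (2.87+0.43)/2 × 6 = 9.9
  Sum = 104.01 µg/mL·hr
k_e = ln2 / t½ = 0.693147 / 2.19 = 0.3165 hr^-1
Extrapolated tail: C_last / k_e = 0.43 / 0.3165 = 1.359
AUC_0→∞ = 104.01 + 1.359 = 105.369 µg/mL·hr

AUC = 105 µg/mL·hr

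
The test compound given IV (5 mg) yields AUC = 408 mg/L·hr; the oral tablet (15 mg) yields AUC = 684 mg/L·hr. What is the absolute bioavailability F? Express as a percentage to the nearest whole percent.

F = (AUC_ev / D_ev) / (AUC_iv / D_iv)
  = (684/15) / (408/5)
  = 45.6 / 81.6 = 0.5588
  = 55.88%

F = 56%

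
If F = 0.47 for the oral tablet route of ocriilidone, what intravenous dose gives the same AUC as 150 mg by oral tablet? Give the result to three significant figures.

Systemic exposure from an extravascular dose = F × D_ev, so the equivalent IV dose is F × D_ev.
D_iv = F × D_ev = 0.47 × 150 = 70.5 mg

D_iv = 70.5 mg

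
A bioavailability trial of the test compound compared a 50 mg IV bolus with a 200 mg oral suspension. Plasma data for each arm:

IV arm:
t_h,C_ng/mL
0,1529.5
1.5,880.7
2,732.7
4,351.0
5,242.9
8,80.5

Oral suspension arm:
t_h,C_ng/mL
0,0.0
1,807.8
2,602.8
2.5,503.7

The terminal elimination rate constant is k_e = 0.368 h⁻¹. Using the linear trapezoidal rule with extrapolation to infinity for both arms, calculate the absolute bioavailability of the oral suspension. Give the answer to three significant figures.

Trapezoidal AUC_0→8 (IV):
  [0→1.5]: (1529.5+880.7)/2 × 1.5 = 1807.65
  [1.5→2]: (880.7+732.7)/2 × 0.5 = 403.35
  [2→4]: (732.7+351.0)/2 × 2 = 1083.7
  [4→5]: (351.0+242.9)/2 × 1 = 296.95
  [5→8]: (242.9+80.5)/2 × 3 = 485.1
  Sum = 4076.75 ng/mL·h
IV tail: 80.5/0.368 = 218.750; AUC_iv,0→∞ = 4076.75 + 218.750 = 4295.5 ng/mL·h
Trapezoidal AUC_0→2.5 (oral suspension):
  [0→1]: (0.0+807.8)/2 × 1 = 403.9
  [1→2]: (807.8+602.8)/2 × 1 = 705.3
  [2→2.5]: (602.8+503.7)/2 × 0.5 = 276.625
  Sum = 1385.825 ng/mL·h
oral suspension tail: 503.7/0.368 = 1368.750; AUC_ev,0→∞ = 1385.825 + 1368.750 = 2754.575 ng/mL·h
F = (AUC_ev/D_ev)/(AUC_iv/D_iv) = (2754.575/200)/(4295.5/50) = 13.772875/85.91 = 0.1603

F = 0.160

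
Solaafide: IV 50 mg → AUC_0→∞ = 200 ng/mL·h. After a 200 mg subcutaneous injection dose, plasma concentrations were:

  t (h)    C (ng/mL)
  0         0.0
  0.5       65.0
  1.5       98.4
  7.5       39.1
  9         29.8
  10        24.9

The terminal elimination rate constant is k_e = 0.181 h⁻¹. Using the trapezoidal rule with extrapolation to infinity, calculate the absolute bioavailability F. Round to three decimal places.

F = 0.909

Trapezoidal AUC_0→10 (subcutaneous injection):
  [0→0.5]: (0.0+65.0)/2 × 0.5 = 16.25
  [0.5→1.5]: (65.0+98.4)/2 × 1 = 81.7
  [1.5→7.5]: (98.4+39.1)/2 × 6 = 412.5
  [7.5→9]: (39.1+29.8)/2 × 1.5 = 51.675
  [9→10]: (29.8+24.9)/2 × 1 = 27.35
  Sum = 589.475 ng/mL·h
Tail: C_last/k_e = 24.9/0.181 = 137.569
AUC_0→∞ (subcutaneous injection) = 589.475 + 137.569 = 727.044 ng/mL·h
F = (AUC_ev/D_ev)/(AUC_iv/D_iv) = (727.044/200)/(200/50) = 3.63522/4 = 0.9088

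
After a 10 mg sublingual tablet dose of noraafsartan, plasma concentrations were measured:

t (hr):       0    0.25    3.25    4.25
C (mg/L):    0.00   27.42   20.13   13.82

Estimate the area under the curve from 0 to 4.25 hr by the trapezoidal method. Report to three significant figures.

AUC = 91.7 mg/L·hr

Trapezoidal AUC_0→4.25:
  [0→0.25]: (0.00+27.42)/2 × 0.25 = 3.4275
  [0.25→3.25]: (27.42+20.13)/2 × 3 = 71.325
  [3.25→4.25]: (20.13+13.82)/2 × 1 = 16.975
  Sum = 91.7275 mg/L·hr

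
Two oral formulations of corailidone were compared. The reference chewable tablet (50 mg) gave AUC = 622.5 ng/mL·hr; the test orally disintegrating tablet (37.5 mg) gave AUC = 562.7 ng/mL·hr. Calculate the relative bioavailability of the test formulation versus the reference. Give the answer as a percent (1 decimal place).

F_rel = 120.5%

F_rel = (AUC_test/D_test) / (AUC_ref/D_ref)
      = (562.7/37.5) / (622.5/50)
      = 15.0053 / 12.45 = 1.2052 = 120.52%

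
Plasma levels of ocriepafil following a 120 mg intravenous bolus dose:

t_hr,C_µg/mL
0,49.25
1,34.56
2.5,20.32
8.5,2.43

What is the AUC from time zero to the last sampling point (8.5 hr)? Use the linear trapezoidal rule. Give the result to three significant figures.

AUC = 151 µg/mL·hr

Trapezoidal AUC_0→8.5:
  [0→1]: (49.25+34.56)/2 × 1 = 41.905
  [1→2.5]: (34.56+20.32)/2 × 1.5 = 41.16
  [2.5→8.5]: (20.32+2.43)/2 × 6 = 68.25
  Sum = 151.315 µg/mL·hr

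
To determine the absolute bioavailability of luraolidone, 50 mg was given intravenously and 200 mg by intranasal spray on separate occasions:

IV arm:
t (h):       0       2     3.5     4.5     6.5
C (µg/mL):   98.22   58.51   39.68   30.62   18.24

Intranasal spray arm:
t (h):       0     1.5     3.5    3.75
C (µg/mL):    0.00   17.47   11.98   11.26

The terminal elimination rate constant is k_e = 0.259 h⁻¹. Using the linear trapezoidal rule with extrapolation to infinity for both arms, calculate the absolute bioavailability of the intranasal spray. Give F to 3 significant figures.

F = 0.0578

Trapezoidal AUC_0→6.5 (IV):
  [0→2]: (98.22+58.51)/2 × 2 = 156.73
  [2→3.5]: (58.51+39.68)/2 × 1.5 = 73.6425
  [3.5→4.5]: (39.68+30.62)/2 × 1 = 35.15
  [4.5→6.5]: (30.62+18.24)/2 × 2 = 48.86
  Sum = 314.3825 µg/mL·h
IV tail: 18.24/0.259 = 70.425; AUC_iv,0→∞ = 314.3825 + 70.425 = 384.8075 µg/mL·h
Trapezoidal AUC_0→3.75 (intranasal spray):
  [0→1.5]: (0.00+17.47)/2 × 1.5 = 13.1025
  [1.5→3.5]: (17.47+11.98)/2 × 2 = 29.45
  [3.5→3.75]: (11.98+11.26)/2 × 0.25 = 2.905
  Sum = 45.4575 µg/mL·h
intranasal spray tail: 11.26/0.259 = 43.475; AUC_ev,0→∞ = 45.4575 + 43.475 = 88.9325 µg/mL·h
F = (AUC_ev/D_ev)/(AUC_iv/D_iv) = (88.9325/200)/(384.8075/50) = 0.4446625/7.69615 = 0.0578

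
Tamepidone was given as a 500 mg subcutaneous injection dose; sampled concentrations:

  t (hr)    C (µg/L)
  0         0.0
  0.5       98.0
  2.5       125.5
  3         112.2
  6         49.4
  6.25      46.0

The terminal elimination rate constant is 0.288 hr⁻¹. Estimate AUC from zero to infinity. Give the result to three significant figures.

Trapezoidal AUC_0→6.25:
  [0→0.5]: (0.0+98.0)/2 × 0.5 = 24.5
  [0.5→2.5]: (98.0+125.5)/2 × 2 = 223.5
  [2.5→3]: (125.5+112.2)/2 × 0.5 = 59.425
  [3→6]: (112.2+49.4)/2 × 3 = 242.4
  [6→6.25]: (49.4+46.0)/2 × 0.25 = 11.925
  Sum = 561.75 µg/L·hr
Extrapolated tail: C_last / k_e = 46.0 / 0.288 = 159.722
AUC_0→∞ = 561.75 + 159.722 = 721.472 µg/L·hr

AUC = 721 µg/L·hr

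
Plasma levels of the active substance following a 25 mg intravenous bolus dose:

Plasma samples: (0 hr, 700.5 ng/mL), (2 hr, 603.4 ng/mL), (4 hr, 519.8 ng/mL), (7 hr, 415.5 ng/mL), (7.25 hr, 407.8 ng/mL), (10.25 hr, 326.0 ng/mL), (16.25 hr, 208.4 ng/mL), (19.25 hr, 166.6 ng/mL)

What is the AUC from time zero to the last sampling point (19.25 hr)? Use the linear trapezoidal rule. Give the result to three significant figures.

AUC = 7200 ng/mL·hr

Trapezoidal AUC_0→19.25:
  [0→2]: (700.5+603.4)/2 × 2 = 1303.9
  [2→4]: (603.4+519.8)/2 × 2 = 1123.2
  [4→7]: (519.8+415.5)/2 × 3 = 1402.95
  [7→7.25]: (415.5+407.8)/2 × 0.25 = 102.9125
  [7.25→10.25]: (407.8+326.0)/2 × 3 = 1100.7
  [10.25→16.25]: (326.0+208.4)/2 × 6 = 1603.2
  [16.25→19.25]: (208.4+166.6)/2 × 3 = 562.5
  Sum = 7199.3625 ng/mL·hr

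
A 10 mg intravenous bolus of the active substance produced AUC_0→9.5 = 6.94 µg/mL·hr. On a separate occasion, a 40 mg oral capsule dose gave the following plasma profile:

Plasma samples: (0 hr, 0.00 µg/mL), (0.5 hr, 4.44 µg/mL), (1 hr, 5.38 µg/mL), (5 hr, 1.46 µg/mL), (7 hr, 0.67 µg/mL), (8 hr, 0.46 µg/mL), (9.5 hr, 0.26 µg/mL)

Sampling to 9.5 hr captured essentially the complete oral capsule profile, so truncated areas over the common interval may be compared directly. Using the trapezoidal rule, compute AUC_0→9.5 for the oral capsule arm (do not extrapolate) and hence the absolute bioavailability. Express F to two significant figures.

F = 0.74

Trapezoidal AUC_0→9.5 (oral capsule):
  [0→0.5]: (0.00+4.44)/2 × 0.5 = 1.11
  [0.5→1]: (4.44+5.38)/2 × 0.5 = 2.455
  [1→5]: (5.38+1.46)/2 × 4 = 13.68
  [5→7]: (1.46+0.67)/2 × 2 = 2.13
  [7→8]: (0.67+0.46)/2 × 1 = 0.565
  [8→9.5]: (0.46+0.26)/2 × 1.5 = 0.54
  Sum = 20.48 µg/mL·hr
F = (AUC_ev/D_ev)/(AUC_iv/D_iv) = (20.48/40)/(6.94/10) = 0.512/0.694 = 0.7378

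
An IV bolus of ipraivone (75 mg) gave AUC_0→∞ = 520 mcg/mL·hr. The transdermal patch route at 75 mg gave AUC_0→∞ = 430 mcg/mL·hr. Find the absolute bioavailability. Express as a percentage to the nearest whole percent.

F = (AUC_ev / D_ev) / (AUC_iv / D_iv)
  = (430/75) / (520/75)
  = 5.73333 / 6.93333 = 0.8269
  = 82.69%

F = 83%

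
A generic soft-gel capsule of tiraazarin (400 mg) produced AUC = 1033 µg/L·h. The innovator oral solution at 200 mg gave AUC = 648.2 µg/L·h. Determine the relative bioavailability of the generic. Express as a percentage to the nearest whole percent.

F_rel = (AUC_test/D_test) / (AUC_ref/D_ref)
      = (1033/400) / (648.2/200)
      = 2.5825 / 3.241 = 0.7968 = 79.68%

F_rel = 80%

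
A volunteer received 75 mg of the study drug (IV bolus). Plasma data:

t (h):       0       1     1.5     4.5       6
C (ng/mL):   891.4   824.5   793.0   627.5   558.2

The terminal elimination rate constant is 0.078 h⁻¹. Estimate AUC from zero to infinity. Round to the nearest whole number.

AUC = 11439 ng/mL·h

Trapezoidal AUC_0→6:
  [0→1]: (891.4+824.5)/2 × 1 = 857.95
  [1→1.5]: (824.5+793.0)/2 × 0.5 = 404.375
  [1.5→4.5]: (793.0+627.5)/2 × 3 = 2130.75
  [4.5→6]: (627.5+558.2)/2 × 1.5 = 889.275
  Sum = 4282.35 ng/mL·h
Extrapolated tail: C_last / k_e = 558.2 / 0.078 = 7156.410
AUC_0→∞ = 4282.35 + 7156.410 = 11438.76 ng/mL·h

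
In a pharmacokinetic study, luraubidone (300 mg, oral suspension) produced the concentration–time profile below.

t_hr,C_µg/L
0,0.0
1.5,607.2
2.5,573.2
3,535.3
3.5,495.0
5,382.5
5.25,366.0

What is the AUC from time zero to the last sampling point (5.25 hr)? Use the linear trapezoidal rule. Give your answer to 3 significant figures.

AUC = 2330 µg/L·hr

Trapezoidal AUC_0→5.25:
  [0→1.5]: (0.0+607.2)/2 × 1.5 = 455.4
  [1.5→2.5]: (607.2+573.2)/2 × 1 = 590.2
  [2.5→3]: (573.2+535.3)/2 × 0.5 = 277.125
  [3→3.5]: (535.3+495.0)/2 × 0.5 = 257.575
  [3.5→5]: (495.0+382.5)/2 × 1.5 = 658.125
  [5→5.25]: (382.5+366.0)/2 × 0.25 = 93.5625
  Sum = 2331.9875 µg/L·hr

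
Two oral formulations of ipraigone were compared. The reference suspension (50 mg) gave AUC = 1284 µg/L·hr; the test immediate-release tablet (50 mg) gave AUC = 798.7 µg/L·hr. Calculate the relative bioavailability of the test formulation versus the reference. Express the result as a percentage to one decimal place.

F_rel = 62.2%

F_rel = (AUC_test/D_test) / (AUC_ref/D_ref)
      = (798.7/50) / (1284/50)
      = 15.974 / 25.68 = 0.6220 = 62.20%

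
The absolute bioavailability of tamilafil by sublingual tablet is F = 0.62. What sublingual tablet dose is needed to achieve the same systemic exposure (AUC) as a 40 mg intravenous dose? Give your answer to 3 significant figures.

D_sublingual = 64.5 mg

For equal systemic exposure: F × D_ev = D_iv
D_ev = D_iv / F = 40 / 0.62 = 64.5161 mg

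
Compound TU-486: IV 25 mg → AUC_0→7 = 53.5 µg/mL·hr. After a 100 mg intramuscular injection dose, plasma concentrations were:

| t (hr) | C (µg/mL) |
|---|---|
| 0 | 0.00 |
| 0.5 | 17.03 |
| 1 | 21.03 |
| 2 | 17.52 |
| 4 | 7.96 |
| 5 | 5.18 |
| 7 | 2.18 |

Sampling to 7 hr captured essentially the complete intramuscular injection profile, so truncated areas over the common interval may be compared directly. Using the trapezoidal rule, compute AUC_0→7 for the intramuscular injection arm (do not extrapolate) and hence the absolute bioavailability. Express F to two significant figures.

Trapezoidal AUC_0→7 (intramuscular injection):
  [0→0.5]: (0.00+17.03)/2 × 0.5 = 4.2575
  [0.5→1]: (17.03+21.03)/2 × 0.5 = 9.515
  [1→2]: (21.03+17.52)/2 × 1 = 19.275
  [2→4]: (17.52+7.96)/2 × 2 = 25.48
  [4→5]: (7.96+5.18)/2 × 1 = 6.57
  [5→7]: (5.18+2.18)/2 × 2 = 7.36
  Sum = 72.4575 µg/mL·hr
F = (AUC_ev/D_ev)/(AUC_iv/D_iv) = (72.4575/100)/(53.5/25) = 0.724575/2.14 = 0.3386

F = 0.34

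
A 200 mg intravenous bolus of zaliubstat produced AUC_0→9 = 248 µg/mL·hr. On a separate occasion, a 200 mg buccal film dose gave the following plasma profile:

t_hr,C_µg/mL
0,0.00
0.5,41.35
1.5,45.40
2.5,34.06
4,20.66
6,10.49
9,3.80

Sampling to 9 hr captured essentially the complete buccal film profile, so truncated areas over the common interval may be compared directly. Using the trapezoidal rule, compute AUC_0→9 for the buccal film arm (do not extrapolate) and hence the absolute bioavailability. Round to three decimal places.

Trapezoidal AUC_0→9 (buccal film):
  [0→0.5]: (0.00+41.35)/2 × 0.5 = 10.3375
  [0.5→1.5]: (41.35+45.40)/2 × 1 = 43.375
  [1.5→2.5]: (45.40+34.06)/2 × 1 = 39.73
  [2.5→4]: (34.06+20.66)/2 × 1.5 = 41.04
  [4→6]: (20.66+10.49)/2 × 2 = 31.15
  [6→9]: (10.49+3.80)/2 × 3 = 21.435
  Sum = 187.0675 µg/mL·hr
F = (AUC_ev/D_ev)/(AUC_iv/D_iv) = (187.0675/200)/(248/200) = 0.9353375/1.24 = 0.7543

F = 0.754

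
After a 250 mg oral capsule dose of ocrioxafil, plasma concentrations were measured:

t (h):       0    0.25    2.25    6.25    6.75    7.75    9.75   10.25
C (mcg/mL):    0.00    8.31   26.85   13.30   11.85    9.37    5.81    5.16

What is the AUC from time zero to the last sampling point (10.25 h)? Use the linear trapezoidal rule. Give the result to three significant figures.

Trapezoidal AUC_0→10.25:
  [0→0.25]: (0.00+8.31)/2 × 0.25 = 1.03875
  [0.25→2.25]: (8.31+26.85)/2 × 2 = 35.16
  [2.25→6.25]: (26.85+13.30)/2 × 4 = 80.3
  [6.25→6.75]: (13.30+11.85)/2 × 0.5 = 6.2875
  [6.75→7.75]: (11.85+9.37)/2 × 1 = 10.61
  [7.75→9.75]: (9.37+5.81)/2 × 2 = 15.18
  [9.75→10.25]: (5.81+5.16)/2 × 0.5 = 2.7425
  Sum = 151.31875 mcg/mL·h

AUC = 151 mcg/mL·h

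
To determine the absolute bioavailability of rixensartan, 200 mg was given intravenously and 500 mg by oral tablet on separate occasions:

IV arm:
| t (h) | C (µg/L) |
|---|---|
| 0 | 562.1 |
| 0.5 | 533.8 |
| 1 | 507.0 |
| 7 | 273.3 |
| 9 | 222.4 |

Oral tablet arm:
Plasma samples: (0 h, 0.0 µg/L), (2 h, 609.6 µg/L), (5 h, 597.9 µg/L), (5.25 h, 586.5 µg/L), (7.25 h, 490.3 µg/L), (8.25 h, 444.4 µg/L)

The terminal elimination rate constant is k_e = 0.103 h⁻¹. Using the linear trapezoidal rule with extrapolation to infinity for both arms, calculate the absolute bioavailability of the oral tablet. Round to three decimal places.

Trapezoidal AUC_0→9 (IV):
  [0→0.5]: (562.1+533.8)/2 × 0.5 = 273.975
  [0.5→1]: (533.8+507.0)/2 × 0.5 = 260.2
  [1→7]: (507.0+273.3)/2 × 6 = 2340.9
  [7→9]: (273.3+222.4)/2 × 2 = 495.7
  Sum = 3370.775 µg/L·h
IV tail: 222.4/0.103 = 2159.223; AUC_iv,0→∞ = 3370.775 + 2159.223 = 5529.998 µg/L·h
Trapezoidal AUC_0→8.25 (oral tablet):
  [0→2]: (0.0+609.6)/2 × 2 = 609.6
  [2→5]: (609.6+597.9)/2 × 3 = 1811.25
  [5→5.25]: (597.9+586.5)/2 × 0.25 = 148.05
  [5.25→7.25]: (586.5+490.3)/2 × 2 = 1076.8
  [7.25→8.25]: (490.3+444.4)/2 × 1 = 467.35
  Sum = 4113.05 µg/L·h
oral tablet tail: 444.4/0.103 = 4314.563; AUC_ev,0→∞ = 4113.05 + 4314.563 = 8427.613 µg/L·h
F = (AUC_ev/D_ev)/(AUC_iv/D_iv) = (8427.613/500)/(5529.998/200) = 16.855226/27.64999 = 0.6096

F = 0.610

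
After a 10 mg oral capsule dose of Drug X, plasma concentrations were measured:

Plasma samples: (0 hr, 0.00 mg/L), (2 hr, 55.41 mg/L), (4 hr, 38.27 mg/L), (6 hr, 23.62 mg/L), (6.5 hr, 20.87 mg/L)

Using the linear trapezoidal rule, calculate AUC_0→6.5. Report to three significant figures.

AUC = 222 mg/L·hr

Trapezoidal AUC_0→6.5:
  [0→2]: (0.00+55.41)/2 × 2 = 55.41
  [2→4]: (55.41+38.27)/2 × 2 = 93.68
  [4→6]: (38.27+23.62)/2 × 2 = 61.89
  [6→6.5]: (23.62+20.87)/2 × 0.5 = 11.1225
  Sum = 222.1025 mg/L·hr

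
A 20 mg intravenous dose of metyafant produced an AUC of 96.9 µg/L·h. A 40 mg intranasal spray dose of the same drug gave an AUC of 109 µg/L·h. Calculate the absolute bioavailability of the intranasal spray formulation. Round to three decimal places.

F = 0.562

F = (AUC_ev / D_ev) / (AUC_iv / D_iv)
  = (109/40) / (96.9/20)
  = 2.725 / 4.845 = 0.5624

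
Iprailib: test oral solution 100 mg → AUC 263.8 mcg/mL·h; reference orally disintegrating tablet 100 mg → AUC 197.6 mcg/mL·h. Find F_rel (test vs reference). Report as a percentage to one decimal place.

F_rel = (AUC_test/D_test) / (AUC_ref/D_ref)
      = (263.8/100) / (197.6/100)
      = 2.638 / 1.976 = 1.3350 = 133.50%

F_rel = 133.5%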